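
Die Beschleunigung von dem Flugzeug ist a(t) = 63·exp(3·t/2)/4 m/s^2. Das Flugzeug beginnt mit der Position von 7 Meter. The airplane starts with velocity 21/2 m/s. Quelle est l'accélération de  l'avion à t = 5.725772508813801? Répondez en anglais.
From the given acceleration equation a(t) = 63·exp(3·t/2)/4, we substitute t = 5.725772508813801 to get a = 84583.8922468177.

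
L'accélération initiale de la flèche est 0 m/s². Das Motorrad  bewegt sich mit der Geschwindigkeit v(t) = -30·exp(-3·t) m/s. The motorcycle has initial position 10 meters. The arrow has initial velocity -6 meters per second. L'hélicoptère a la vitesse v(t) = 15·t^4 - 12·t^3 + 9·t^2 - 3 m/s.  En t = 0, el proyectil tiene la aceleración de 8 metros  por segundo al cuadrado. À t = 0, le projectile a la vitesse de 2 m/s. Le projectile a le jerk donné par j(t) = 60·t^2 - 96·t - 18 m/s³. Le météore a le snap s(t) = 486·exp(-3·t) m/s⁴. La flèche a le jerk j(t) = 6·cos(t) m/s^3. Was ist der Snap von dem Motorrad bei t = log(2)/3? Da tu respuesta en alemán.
Wir müssen unsere Gleichung für die Geschwindigkeit v(t) = -30·exp(-3·t) 3-mal ableiten. Mit d/dt von v(t) finden wir a(t) = 90·exp(-3·t). Mit d/dt von a(t) finden wir j(t) = -270·exp(-3·t). Durch Ableiten von dem Ruck erhalten wir den Snap: s(t) = 810·exp(-3·t). Wir haben den Snap s(t) = 810·exp(-3·t). Durch Einsetzen von t = log(2)/3: s(log(2)/3) = 405.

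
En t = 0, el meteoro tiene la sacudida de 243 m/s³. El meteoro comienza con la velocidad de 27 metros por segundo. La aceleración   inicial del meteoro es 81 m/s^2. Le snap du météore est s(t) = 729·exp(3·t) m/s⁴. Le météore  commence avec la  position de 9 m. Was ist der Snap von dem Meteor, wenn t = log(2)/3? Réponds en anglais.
From the given snap equation s(t) = 729·exp(3·t), we substitute t = log(2)/3 to get s = 1458.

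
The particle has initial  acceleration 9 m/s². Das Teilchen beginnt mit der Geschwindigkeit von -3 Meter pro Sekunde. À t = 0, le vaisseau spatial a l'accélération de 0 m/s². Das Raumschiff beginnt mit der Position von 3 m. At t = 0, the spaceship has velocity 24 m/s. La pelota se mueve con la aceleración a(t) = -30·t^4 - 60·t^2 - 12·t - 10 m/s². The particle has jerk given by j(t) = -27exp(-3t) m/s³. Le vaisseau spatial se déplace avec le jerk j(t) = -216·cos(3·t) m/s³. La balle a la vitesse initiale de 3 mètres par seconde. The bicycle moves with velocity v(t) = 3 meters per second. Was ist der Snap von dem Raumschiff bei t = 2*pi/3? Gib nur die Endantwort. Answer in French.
Le snap à t = 2*pi/3 est s = 0.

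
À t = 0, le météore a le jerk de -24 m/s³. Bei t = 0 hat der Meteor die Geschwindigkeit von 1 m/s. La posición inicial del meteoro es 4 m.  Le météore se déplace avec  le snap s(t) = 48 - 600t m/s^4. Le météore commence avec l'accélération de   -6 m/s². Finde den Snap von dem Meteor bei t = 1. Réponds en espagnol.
Usando s(t) = 48 - 600·t y sustituyendo t = 1, encontramos s = -552.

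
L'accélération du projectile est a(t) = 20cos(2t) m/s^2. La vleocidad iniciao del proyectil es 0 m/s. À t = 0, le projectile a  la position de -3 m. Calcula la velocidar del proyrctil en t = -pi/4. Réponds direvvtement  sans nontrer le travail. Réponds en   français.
À t = -pi/4, v = -10.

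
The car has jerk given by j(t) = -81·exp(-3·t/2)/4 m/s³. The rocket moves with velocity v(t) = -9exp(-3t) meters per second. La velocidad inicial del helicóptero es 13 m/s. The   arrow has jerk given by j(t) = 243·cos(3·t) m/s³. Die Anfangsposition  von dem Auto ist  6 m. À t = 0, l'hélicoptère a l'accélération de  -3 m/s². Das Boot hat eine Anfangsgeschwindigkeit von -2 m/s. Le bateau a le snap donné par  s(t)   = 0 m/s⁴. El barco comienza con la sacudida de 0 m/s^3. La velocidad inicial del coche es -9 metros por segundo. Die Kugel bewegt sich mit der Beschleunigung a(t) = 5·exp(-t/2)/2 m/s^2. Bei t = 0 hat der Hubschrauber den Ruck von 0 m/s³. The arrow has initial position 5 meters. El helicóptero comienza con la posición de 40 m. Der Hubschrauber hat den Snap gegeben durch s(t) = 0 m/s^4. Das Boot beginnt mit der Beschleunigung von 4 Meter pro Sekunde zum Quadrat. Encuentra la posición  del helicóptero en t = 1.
Partiendo del snap s(t) = 0, tomamos 4 integrales. La antiderivada del snap, con j(0) = 0, da la sacudida: j(t) = 0. Tomando ∫j(t)dt y aplicando a(0) = -3, encontramos a(t) = -3. Tomando ∫a(t)dt y aplicando v(0) = 13, encontramos v(t) = 13 - 3·t. La integral de la velocidad es la posición. Usando x(0) = 40, obtenemos x(t) = -3·t^2/2 + 13·t + 40. Usando x(t) = -3·t^2/2 + 13·t + 40 y sustituyendo t = 1, encontramos x = 103/2.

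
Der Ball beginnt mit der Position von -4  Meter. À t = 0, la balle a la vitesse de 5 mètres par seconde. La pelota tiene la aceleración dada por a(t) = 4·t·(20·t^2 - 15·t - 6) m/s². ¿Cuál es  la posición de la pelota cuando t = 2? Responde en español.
Partiendo de la aceleración a(t) = 4·t·(20·t^2 - 15·t - 6), tomamos 2 antiderivadas. Tomando ∫a(t)dt y aplicando v(0) = 5, encontramos v(t) = 20·t^4 - 20·t^3 - 12·t^2 + 5. Tomando ∫v(t)dt y aplicando x(0) = -4, encontramos x(t) = 4·t^5 - 5·t^4 - 4·t^3 + 5·t - 4. Usando x(t) = 4·t^5 - 5·t^4 - 4·t^3 + 5·t - 4 y sustituyendo t = 2, encontramos x = 22.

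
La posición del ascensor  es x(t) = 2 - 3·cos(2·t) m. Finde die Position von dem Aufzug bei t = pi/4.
Wir haben die Position x(t) = 2 - 3·cos(2·t). Durch Einsetzen von t = pi/4: x(pi/4) = 2.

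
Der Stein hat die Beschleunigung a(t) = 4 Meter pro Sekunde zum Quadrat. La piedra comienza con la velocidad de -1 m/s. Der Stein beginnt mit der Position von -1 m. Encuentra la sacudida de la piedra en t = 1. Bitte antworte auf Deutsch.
Wir müssen unsere Gleichung für die Beschleunigung a(t) = 4 1-mal ableiten. Durch Ableiten von der Beschleunigung erhalten wir den Ruck: j(t) = 0. Aus der Gleichung für den Ruck j(t) = 0, setzen wir t = 1 ein und erhalten j = 0.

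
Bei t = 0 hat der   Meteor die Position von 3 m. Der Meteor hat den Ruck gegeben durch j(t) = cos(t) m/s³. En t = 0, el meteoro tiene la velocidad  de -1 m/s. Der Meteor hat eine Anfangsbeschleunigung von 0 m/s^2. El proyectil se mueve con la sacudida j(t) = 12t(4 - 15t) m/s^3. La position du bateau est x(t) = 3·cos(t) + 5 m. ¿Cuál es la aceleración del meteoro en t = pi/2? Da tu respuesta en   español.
Necesitamos integrar nuestra ecuación de la sacudida j(t) = cos(t) 1 vez. La antiderivada de la sacudida es la aceleración. Usando a(0) = 0, obtenemos a(t) = sin(t). Usando a(t) = sin(t) y sustituyendo t = pi/2, encontramos a = 1.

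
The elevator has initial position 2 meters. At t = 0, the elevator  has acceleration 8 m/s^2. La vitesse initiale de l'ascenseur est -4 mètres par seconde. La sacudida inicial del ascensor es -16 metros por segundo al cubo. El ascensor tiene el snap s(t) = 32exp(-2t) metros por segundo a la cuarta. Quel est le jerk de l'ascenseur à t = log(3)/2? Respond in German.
Wir müssen unsere Gleichung für den Snap s(t) = 32·exp(-2·t) 1-mal integrieren. Die Stammfunktion von dem Snap ist der Ruck. Mit j(0) = -16 erhalten wir j(t) = -16·exp(-2·t). Wir haben den Ruck j(t) = -16·exp(-2·t). Durch Einsetzen von t = log(3)/2: j(log(3)/2) = -16/3.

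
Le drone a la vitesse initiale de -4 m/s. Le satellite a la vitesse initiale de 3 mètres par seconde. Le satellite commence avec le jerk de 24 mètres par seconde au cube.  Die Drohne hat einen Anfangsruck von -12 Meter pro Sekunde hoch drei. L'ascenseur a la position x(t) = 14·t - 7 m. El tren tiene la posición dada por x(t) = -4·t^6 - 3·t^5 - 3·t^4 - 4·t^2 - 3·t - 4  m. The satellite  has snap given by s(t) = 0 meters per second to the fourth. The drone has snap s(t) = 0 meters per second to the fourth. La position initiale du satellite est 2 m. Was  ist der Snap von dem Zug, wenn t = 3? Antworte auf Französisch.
Pour résoudre ceci, nous devons prendre 4 dérivées de notre équation de la position x(t) = -4·t^6 - 3·t^5 - 3·t^4 - 4·t^2 - 3·t - 4. En prenant d/dt de x(t), nous trouvons v(t) = -24·t^5 - 15·t^4 - 12·t^3 - 8·t - 3. La dérivée de la vitesse donne l'accélération: a(t) = -120·t^4 - 60·t^3 - 36·t^2 - 8. En dérivant l'accélération, nous obtenons le jerk: j(t) = -480·t^3 - 180·t^2 - 72·t. En prenant d/dt de j(t), nous trouvons s(t) = -1440·t^2 - 360·t - 72. En utilisant s(t) = -1440·t^2 - 360·t - 72 et en substituant t = 3, nous trouvons s = -14112.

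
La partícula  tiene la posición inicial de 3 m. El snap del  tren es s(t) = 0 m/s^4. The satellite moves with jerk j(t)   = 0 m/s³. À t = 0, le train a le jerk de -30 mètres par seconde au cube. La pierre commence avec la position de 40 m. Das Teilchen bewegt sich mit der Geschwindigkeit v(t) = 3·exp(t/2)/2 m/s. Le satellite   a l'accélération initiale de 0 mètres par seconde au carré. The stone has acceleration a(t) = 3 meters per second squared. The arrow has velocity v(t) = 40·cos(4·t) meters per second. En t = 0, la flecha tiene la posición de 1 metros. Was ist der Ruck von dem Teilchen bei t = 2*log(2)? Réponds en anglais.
To solve this, we need to take 2 derivatives of our velocity equation v(t) = 3·exp(t/2)/2. Differentiating velocity, we get acceleration: a(t) = 3·exp(t/2)/4. Differentiating acceleration, we get jerk: j(t) = 3·exp(t/2)/8. We have jerk j(t) = 3·exp(t/2)/8. Substituting t = 2*log(2): j(2*log(2)) = 3/4.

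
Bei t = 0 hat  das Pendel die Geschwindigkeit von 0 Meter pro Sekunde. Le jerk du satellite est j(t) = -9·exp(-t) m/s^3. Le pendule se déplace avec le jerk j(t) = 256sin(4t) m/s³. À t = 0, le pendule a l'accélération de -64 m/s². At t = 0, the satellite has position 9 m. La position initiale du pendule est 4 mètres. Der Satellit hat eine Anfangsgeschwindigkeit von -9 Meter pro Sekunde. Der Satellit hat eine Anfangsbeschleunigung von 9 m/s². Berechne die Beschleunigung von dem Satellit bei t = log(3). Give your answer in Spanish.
Partiendo de la sacudida j(t) = -9·exp(-t), tomamos 1 antiderivada. La integral de la sacudida, con a(0) = 9, da la aceleración: a(t) = 9·exp(-t). Usando a(t) = 9·exp(-t) y sustituyendo t = log(3), encontramos a = 3.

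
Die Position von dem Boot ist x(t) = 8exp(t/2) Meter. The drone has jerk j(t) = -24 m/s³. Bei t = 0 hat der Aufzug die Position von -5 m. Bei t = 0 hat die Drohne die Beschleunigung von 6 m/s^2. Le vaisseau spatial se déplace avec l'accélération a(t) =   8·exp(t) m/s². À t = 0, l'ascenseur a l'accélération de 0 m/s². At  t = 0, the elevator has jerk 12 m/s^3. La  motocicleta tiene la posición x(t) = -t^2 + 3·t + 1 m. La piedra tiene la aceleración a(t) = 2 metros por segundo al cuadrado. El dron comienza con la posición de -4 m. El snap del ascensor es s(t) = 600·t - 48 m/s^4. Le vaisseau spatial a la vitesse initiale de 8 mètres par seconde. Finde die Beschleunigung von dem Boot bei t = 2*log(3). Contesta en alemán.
Wir müssen unsere Gleichung für die Position x(t) = 8·exp(t/2) 2-mal ableiten. Die Ableitung von der Position ergibt die Geschwindigkeit: v(t) = 4·exp(t/2). Mit d/dt von v(t) finden wir a(t) = 2·exp(t/2). Wir haben die Beschleunigung a(t) = 2·exp(t/2). Durch Einsetzen von t = 2*log(3): a(2*log(3)) = 6.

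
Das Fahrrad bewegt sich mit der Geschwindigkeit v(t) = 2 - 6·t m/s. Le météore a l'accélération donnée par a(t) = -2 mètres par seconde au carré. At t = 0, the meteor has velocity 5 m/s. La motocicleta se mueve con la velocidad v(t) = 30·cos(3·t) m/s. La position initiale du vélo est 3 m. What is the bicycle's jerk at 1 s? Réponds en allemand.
Wir müssen unsere Gleichung für die Geschwindigkeit v(t) = 2 - 6·t 2-mal ableiten. Mit d/dt von v(t) finden wir a(t) = -6. Die Ableitung von der Beschleunigung ergibt den Ruck: j(t) = 0. Aus der Gleichung für den Ruck j(t) = 0, setzen wir t = 1 ein und erhalten j = 0.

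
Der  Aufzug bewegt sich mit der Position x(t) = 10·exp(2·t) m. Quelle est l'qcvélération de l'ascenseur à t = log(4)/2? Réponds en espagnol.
Debemos derivar nuestra ecuación de la posición x(t) = 10·exp(2·t) 2 veces. Derivando la posición, obtenemos la velocidad: v(t) = 20·exp(2·t). La derivada de la velocidad da la aceleración: a(t) = 40·exp(2·t). De la ecuación de la aceleración a(t) = 40·exp(2·t), sustituimos t = log(4)/2 para obtener a = 160.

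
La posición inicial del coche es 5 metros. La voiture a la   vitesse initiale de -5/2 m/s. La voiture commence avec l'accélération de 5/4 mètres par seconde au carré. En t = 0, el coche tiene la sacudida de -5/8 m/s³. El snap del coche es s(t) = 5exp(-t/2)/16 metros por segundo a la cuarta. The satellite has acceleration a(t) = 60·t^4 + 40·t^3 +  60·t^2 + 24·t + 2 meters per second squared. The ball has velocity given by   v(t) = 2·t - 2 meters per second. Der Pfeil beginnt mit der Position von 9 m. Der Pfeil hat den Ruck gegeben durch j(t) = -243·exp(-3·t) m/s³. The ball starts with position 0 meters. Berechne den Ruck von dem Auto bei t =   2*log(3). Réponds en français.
Pour résoudre ceci, nous devons prendre 1 primitive de notre équation du snap s(t) = 5·exp(-t/2)/16. L'intégrale du snap est le jerk. En utilisant j(0) = -5/8, nous obtenons j(t) = -5·exp(-t/2)/8. En utilisant j(t) = -5·exp(-t/2)/8 et en substituant t = 2*log(3), nous trouvons j = -5/24.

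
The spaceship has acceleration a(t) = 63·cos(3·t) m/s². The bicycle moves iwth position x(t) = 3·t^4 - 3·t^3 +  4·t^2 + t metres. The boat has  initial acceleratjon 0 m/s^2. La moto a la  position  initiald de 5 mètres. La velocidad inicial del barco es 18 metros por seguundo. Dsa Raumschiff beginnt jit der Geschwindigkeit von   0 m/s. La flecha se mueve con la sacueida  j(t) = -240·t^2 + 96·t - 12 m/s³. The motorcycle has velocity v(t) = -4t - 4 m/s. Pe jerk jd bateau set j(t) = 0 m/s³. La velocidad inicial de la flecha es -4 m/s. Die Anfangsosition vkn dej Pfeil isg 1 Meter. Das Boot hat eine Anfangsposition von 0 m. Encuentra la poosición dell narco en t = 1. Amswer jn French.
Nous devons intégrer notre équation du jerk j(t) = 0 3 fois. En intégrant le jerk et en utilisant la condition initiale a(0) = 0, nous obtenons a(t) = 0. En intégrant l'accélération et en utilisant la condition initiale v(0) = 18, nous obtenons v(t) = 18. En prenant ∫v(t)dt et en appliquant x(0) = 0, nous trouvons x(t) = 18·t. En utilisant x(t) = 18·t et en substituant t = 1, nous trouvons x = 18.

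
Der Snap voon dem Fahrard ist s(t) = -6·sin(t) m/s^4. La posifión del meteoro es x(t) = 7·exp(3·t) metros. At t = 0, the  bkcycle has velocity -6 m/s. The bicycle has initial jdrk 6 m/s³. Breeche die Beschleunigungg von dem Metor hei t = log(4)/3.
Wir müssen unsere Gleichung für die Position x(t) = 7·exp(3·t) 2-mal ableiten. Durch Ableiten von der Position erhalten wir die Geschwindigkeit: v(t) = 21·exp(3·t). Die Ableitung von der Geschwindigkeit ergibt die Beschleunigung: a(t) = 63·exp(3·t). Wir haben die Beschleunigung a(t) = 63·exp(3·t). Durch Einsetzen von t = log(4)/3: a(log(4)/3) = 252.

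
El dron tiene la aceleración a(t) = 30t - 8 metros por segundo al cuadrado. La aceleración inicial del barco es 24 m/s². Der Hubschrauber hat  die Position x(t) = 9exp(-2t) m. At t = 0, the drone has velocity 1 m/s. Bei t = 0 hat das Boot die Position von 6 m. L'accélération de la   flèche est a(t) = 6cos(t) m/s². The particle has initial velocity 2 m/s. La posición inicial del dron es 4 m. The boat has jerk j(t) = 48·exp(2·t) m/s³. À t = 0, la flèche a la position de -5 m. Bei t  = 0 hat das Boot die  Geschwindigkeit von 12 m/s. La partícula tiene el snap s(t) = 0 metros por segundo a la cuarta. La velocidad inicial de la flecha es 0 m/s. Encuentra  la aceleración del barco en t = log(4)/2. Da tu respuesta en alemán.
Ausgehend von dem Ruck j(t) = 48·exp(2·t), nehmen wir 1 Stammfunktion. Durch Integration von dem Ruck und Verwendung der Anfangsbedingung a(0) = 24, erhalten wir a(t) = 24·exp(2·t). Mit a(t) = 24·exp(2·t) und Einsetzen von t = log(4)/2, finden wir a = 96.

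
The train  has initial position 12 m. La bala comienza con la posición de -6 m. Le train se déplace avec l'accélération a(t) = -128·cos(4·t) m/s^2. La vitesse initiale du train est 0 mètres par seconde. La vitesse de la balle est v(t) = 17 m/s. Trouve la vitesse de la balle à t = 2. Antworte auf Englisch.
Using v(t) = 17 and substituting t = 2, we find v = 17.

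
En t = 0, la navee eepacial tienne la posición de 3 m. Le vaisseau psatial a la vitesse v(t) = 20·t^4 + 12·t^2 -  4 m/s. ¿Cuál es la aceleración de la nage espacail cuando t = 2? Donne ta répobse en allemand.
Ausgehend von der Geschwindigkeit v(t) = 20·t^4 + 12·t^2 - 4, nehmen wir 1 Ableitung. Durch Ableiten von der Geschwindigkeit erhalten wir die Beschleunigung: a(t) = 80·t^3 + 24·t. Aus der Gleichung für die Beschleunigung a(t) = 80·t^3 + 24·t, setzen wir t = 2 ein und erhalten a = 688.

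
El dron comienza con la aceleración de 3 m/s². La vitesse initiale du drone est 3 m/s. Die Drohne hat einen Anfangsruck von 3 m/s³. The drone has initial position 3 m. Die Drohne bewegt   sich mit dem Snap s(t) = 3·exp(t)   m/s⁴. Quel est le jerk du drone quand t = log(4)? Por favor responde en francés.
Pour résoudre ceci, nous devons prendre 1 intégrale de notre équation du snap s(t) = 3·exp(t). La primitive du snap, avec j(0) = 3, donne le jerk: j(t) = 3·exp(t). Nous avons le jerk j(t) = 3·exp(t). En substituant t = log(4): j(log(4)) = 12.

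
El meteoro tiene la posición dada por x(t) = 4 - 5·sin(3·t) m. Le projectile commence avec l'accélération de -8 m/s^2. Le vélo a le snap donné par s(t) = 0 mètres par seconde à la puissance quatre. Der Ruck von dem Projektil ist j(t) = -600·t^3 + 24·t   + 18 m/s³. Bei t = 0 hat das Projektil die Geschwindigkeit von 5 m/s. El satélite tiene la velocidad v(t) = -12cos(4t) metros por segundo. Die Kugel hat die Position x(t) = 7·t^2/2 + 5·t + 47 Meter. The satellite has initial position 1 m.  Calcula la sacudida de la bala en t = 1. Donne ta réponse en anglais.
We must differentiate our position equation x(t) = 7·t^2/2 + 5·t + 47 3 times. The derivative of position gives velocity: v(t) = 7·t + 5. The derivative of velocity gives acceleration: a(t) = 7. The derivative of acceleration gives jerk: j(t) = 0. We have jerk j(t) = 0. Substituting t = 1: j(1) = 0.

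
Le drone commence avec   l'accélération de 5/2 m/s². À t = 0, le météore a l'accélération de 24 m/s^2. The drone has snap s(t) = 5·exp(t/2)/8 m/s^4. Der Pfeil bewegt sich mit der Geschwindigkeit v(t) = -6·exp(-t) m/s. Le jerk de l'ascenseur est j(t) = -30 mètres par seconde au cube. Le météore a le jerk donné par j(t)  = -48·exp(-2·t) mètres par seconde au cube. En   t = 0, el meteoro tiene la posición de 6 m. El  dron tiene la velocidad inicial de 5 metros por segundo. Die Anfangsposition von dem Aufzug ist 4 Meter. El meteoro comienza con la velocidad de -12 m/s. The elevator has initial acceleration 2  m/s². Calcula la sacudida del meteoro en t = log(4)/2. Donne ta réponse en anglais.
We have jerk j(t) = -48·exp(-2·t). Substituting t = log(4)/2: j(log(4)/2) = -12.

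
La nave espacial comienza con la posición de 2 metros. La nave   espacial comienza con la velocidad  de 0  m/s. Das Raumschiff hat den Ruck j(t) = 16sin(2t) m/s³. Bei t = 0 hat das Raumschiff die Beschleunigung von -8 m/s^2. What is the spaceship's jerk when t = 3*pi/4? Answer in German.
Wir haben den Ruck j(t) = 16·sin(2·t). Durch Einsetzen von t = 3*pi/4: j(3*pi/4) = -16.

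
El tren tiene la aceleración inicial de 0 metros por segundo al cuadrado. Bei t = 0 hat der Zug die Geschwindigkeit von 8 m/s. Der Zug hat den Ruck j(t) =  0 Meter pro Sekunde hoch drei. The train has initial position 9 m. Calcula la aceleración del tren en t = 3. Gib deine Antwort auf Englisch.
To find the answer, we compute 1 integral of j(t) = 0. Finding the integral of j(t) and using a(0) = 0: a(t) = 0. Using a(t) = 0 and substituting t = 3, we find a = 0.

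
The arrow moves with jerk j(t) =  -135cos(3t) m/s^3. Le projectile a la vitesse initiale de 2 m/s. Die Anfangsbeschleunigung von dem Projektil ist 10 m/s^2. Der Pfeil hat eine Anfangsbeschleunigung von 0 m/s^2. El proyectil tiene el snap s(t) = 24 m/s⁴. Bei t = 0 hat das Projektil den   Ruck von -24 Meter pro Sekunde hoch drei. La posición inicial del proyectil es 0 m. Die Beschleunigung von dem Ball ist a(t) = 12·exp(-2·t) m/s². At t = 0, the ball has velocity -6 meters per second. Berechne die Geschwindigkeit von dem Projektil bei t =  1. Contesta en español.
Necesitamos integrar nuestra ecuación del snap s(t) = 24 3 veces. Tomando ∫s(t)dt y aplicando j(0) = -24, encontramos j(t) = 24·t - 24. Tomando ∫j(t)dt y aplicando a(0) = 10, encontramos a(t) = 12·t^2 - 24·t + 10. Tomando ∫a(t)dt y aplicando v(0) = 2, encontramos v(t) = 4·t^3 - 12·t^2 + 10·t + 2. Usando v(t) = 4·t^3 - 12·t^2 + 10·t + 2 y sustituyendo t = 1, encontramos v = 4.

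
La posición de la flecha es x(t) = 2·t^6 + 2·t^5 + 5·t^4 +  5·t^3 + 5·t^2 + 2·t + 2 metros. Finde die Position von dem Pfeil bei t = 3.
Wir haben die Position x(t) = 2·t^6 + 2·t^5 + 5·t^4 + 5·t^3 + 5·t^2 + 2·t + 2. Durch Einsetzen von t = 3: x(3) = 2537.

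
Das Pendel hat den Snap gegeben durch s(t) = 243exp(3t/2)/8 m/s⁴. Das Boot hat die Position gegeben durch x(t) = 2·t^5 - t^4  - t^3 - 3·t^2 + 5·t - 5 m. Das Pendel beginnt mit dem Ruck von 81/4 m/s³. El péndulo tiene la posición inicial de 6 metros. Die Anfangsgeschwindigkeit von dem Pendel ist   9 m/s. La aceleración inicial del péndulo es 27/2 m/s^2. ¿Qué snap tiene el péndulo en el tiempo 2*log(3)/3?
Usando s(t) = 243·exp(3·t/2)/8 y sustituyendo t = 2*log(3)/3, encontramos s = 729/8.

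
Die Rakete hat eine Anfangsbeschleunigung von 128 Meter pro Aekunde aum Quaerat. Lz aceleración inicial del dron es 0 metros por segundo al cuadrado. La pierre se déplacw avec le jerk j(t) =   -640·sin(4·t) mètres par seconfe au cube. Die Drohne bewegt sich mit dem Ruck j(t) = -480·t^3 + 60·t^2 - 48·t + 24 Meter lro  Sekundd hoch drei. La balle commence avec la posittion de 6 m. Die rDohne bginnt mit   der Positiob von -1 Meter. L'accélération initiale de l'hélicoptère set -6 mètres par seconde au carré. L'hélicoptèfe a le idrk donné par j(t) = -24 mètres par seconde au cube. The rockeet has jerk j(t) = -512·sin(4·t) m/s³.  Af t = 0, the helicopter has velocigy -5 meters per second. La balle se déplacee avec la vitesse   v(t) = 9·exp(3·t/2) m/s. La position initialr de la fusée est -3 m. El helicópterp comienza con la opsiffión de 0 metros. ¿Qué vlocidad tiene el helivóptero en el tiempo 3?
Partiendo de la sacudida j(t) = -24, tomamos 2 antiderivadas. Tomando ∫j(t)dt y aplicando a(0) = -6, encontramos a(t) = -24·t - 6. Integrando la aceleración y usando la condición inicial v(0) = -5, obtenemos v(t) = -12·t^2 - 6·t - 5. Tenemos la velocidad v(t) = -12·t^2 - 6·t - 5. Sustituyendo t = 3: v(3) = -131.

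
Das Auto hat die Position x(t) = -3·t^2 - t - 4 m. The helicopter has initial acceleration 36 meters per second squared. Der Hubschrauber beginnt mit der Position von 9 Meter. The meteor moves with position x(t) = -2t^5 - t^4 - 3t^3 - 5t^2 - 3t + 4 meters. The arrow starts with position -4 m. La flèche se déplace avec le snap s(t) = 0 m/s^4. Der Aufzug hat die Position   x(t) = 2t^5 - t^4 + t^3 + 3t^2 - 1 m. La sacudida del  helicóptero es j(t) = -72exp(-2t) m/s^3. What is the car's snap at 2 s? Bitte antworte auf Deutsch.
Um dies zu lösen, müssen wir 4 Ableitungen unserer Gleichung für die Position x(t) = -3·t^2 - t - 4 nehmen. Die Ableitung von der Position ergibt die Geschwindigkeit: v(t) = -6·t - 1. Durch Ableiten von der Geschwindigkeit erhalten wir die Beschleunigung: a(t) = -6. Mit d/dt von a(t) finden wir j(t) = 0. Die Ableitung von dem Ruck ergibt den Snap: s(t) = 0. Wir haben den Snap s(t) = 0. Durch Einsetzen von t = 2: s(2) = 0.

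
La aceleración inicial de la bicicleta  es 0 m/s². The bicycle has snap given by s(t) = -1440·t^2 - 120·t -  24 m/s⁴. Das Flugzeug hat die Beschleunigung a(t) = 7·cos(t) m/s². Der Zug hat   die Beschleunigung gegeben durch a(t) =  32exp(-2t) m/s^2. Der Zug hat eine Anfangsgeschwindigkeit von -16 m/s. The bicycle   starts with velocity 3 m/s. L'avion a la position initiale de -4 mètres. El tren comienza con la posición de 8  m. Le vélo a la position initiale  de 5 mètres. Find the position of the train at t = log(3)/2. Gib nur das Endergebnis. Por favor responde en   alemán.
x(log(3)/2) = 8/3.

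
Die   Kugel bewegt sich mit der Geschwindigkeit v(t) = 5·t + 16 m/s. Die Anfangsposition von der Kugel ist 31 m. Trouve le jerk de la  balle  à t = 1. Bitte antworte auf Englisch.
To solve this, we need to take 2 derivatives of our velocity equation v(t) = 5·t + 16. The derivative of velocity gives acceleration: a(t) = 5. Differentiating acceleration, we get jerk: j(t) = 0. We have jerk j(t) = 0. Substituting t = 1: j(1) = 0.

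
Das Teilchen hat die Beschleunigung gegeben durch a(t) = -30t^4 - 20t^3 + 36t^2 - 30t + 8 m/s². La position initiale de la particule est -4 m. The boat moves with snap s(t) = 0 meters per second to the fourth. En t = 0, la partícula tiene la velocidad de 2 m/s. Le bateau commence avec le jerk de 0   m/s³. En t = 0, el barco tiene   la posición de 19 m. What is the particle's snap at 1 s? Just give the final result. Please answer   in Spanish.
s(1) = -408.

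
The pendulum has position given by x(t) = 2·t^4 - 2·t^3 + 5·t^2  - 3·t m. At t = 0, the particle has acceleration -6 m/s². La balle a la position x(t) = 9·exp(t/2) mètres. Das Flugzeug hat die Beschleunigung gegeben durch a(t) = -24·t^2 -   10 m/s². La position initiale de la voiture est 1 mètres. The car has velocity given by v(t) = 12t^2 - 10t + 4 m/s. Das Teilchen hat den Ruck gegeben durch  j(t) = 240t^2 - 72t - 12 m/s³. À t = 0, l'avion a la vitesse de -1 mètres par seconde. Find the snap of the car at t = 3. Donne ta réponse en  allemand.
Wir müssen unsere Gleichung für die Geschwindigkeit v(t) = 12·t^2 - 10·t + 4 3-mal ableiten. Mit d/dt von v(t) finden wir a(t) = 24·t - 10. Mit d/dt von a(t) finden wir j(t) = 24. Die Ableitung von dem Ruck ergibt den Snap: s(t) = 0. Wir haben den Snap s(t) = 0. Durch Einsetzen von t = 3: s(3) = 0.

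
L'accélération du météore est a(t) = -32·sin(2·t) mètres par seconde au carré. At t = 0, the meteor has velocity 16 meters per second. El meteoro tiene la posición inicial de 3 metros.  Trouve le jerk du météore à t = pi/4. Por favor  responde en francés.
Nous devons dériver notre équation de l'accélération a(t) = -32·sin(2·t) 1 fois. En prenant d/dt de a(t), nous trouvons j(t) = -64·cos(2·t). De l'équation du jerk j(t) = -64·cos(2·t), nous substituons t = pi/4 pour obtenir j = 0.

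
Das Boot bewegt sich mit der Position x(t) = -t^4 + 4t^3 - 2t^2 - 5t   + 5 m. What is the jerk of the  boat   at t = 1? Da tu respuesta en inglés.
To solve this, we need to take 3 derivatives of our position equation x(t) = -t^4 + 4·t^3 - 2·t^2 - 5·t + 5. Differentiating position, we get velocity: v(t) = -4·t^3 + 12·t^2 - 4·t - 5. The derivative of velocity gives acceleration: a(t) = -12·t^2 + 24·t - 4. Differentiating acceleration, we get jerk: j(t) = 24 - 24·t. From the given jerk equation j(t) = 24 - 24·t, we substitute t = 1 to get j = 0.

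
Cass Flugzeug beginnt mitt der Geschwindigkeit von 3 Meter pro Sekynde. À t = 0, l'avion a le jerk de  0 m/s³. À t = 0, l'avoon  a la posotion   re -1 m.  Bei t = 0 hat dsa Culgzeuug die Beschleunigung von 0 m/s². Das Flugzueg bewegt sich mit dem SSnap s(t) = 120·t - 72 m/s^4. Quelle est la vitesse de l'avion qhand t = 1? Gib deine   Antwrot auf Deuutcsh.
Ausgehend von dem Snap s(t) = 120·t - 72, nehmen wir 3 Stammfunktionen. Das Integral von dem Snap ist der Ruck. Mit j(0) = 0 erhalten wir j(t) = 12·t·(5·t - 6). Mit ∫j(t)dt und Anwendung von a(0) = 0, finden wir a(t) = t^2·(20·t - 36). Durch Integration von der Beschleunigung und Verwendung der Anfangsbedingung v(0) = 3, erhalten wir v(t) = 5·t^4 - 12·t^3 + 3. Mit v(t) = 5·t^4 - 12·t^3 + 3 und Einsetzen von t = 1, finden wir v = -4.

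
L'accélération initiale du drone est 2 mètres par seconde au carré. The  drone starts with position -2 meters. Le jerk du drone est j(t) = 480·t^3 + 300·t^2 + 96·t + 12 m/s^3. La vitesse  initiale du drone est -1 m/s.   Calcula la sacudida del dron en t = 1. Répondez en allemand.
Aus der Gleichung für den Ruck j(t) = 480·t^3 + 300·t^2 + 96·t + 12, setzen wir t = 1 ein und erhalten j = 888.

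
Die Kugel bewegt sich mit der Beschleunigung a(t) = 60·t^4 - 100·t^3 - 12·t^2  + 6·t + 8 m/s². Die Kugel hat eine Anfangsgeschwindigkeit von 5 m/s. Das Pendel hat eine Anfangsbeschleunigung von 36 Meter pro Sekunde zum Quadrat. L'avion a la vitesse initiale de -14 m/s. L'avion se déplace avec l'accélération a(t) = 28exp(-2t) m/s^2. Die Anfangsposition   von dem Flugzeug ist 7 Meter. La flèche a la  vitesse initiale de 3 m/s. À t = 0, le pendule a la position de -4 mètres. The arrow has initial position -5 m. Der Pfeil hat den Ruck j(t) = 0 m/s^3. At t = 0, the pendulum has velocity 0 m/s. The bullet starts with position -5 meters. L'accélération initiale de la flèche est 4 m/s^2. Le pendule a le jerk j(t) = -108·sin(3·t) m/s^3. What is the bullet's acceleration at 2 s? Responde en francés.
Nous avons l'accélération a(t) = 60·t^4 - 100·t^3 - 12·t^2 + 6·t + 8. En substituant t = 2: a(2) = 132.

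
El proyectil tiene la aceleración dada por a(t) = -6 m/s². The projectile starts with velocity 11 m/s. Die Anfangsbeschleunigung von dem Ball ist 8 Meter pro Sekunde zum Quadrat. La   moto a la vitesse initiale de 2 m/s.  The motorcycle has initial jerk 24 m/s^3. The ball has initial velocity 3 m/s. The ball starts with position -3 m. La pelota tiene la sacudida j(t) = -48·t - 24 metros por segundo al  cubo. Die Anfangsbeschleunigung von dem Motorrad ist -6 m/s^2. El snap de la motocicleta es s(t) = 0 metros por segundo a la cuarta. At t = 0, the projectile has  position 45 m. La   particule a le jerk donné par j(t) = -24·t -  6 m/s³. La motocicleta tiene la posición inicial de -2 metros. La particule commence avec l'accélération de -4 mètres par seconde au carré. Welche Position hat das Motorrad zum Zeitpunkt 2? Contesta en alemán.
Um dies zu lösen, müssen wir 4 Stammfunktionen unserer Gleichung für den Snap s(t) = 0 finden. Die Stammfunktion von dem Snap ist der Ruck. Mit j(0) = 24 erhalten wir j(t) = 24. Mit ∫j(t)dt und Anwendung von a(0) = -6, finden wir a(t) = 24·t - 6. Das Integral von der Beschleunigung ist die Geschwindigkeit. Mit v(0) = 2 erhalten wir v(t) = 12·t^2 - 6·t + 2. Die Stammfunktion von der Geschwindigkeit ist die Position. Mit x(0) = -2 erhalten wir x(t) = 4·t^3 - 3·t^2 + 2·t - 2. Aus der Gleichung für die Position x(t) = 4·t^3 - 3·t^2 + 2·t - 2, setzen wir t = 2 ein und erhalten x = 22.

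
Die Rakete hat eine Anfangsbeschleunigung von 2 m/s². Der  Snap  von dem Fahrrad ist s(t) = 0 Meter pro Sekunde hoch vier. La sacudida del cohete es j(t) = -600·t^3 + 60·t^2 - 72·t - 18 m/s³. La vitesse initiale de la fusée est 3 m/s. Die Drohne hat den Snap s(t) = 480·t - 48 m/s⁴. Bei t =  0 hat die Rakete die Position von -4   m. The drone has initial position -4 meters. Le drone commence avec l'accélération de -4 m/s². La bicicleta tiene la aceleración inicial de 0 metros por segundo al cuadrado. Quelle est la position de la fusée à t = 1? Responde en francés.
En partant du jerk j(t) = -600·t^3 + 60·t^2 - 72·t - 18, nous prenons 3 intégrales. L'intégrale du jerk est l'accélération. En utilisant a(0) = 2, nous obtenons a(t) = -150·t^4 + 20·t^3 - 36·t^2 - 18·t + 2. En prenant ∫a(t)dt et en appliquant v(0) = 3, nous trouvons v(t) = -30·t^5 + 5·t^4 - 12·t^3 - 9·t^2 + 2·t + 3. En prenant ∫v(t)dt et en appliquant x(0) = -4, nous trouvons x(t) = -5·t^6 + t^5 - 3·t^4 - 3·t^3 + t^2 + 3·t - 4. De l'équation de la position x(t) = -5·t^6 + t^5 - 3·t^4 - 3·t^3 + t^2 + 3·t - 4, nous substituons t = 1 pour obtenir x = -10.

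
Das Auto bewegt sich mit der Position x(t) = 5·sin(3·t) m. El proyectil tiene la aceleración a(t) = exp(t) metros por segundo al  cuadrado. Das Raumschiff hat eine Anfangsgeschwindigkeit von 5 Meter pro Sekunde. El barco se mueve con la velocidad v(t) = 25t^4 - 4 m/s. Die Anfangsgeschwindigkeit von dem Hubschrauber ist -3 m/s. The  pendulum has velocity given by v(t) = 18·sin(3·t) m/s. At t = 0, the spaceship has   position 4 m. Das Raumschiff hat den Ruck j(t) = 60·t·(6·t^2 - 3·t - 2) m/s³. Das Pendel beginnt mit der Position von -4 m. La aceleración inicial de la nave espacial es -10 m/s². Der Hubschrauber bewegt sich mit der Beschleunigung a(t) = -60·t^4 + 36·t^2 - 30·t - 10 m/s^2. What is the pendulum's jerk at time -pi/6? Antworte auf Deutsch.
Um dies zu lösen, müssen wir 2 Ableitungen unserer Gleichung für die Geschwindigkeit v(t) = 18·sin(3·t) nehmen. Durch Ableiten von der Geschwindigkeit erhalten wir die Beschleunigung: a(t) = 54·cos(3·t). Durch Ableiten von der Beschleunigung erhalten wir den Ruck: j(t) = -162·sin(3·t). Aus der Gleichung für den Ruck j(t) = -162·sin(3·t), setzen wir t = -pi/6 ein und erhalten j = 162.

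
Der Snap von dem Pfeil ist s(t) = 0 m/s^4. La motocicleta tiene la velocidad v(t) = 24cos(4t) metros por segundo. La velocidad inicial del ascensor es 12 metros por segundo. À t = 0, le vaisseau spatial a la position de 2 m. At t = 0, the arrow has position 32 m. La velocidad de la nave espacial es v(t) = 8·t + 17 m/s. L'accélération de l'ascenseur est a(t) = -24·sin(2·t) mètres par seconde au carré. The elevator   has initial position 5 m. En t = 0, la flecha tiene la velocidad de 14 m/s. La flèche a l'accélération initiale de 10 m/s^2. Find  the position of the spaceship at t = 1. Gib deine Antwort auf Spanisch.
Partiendo de la velocidad v(t) = 8·t + 17, tomamos 1 integral. Tomando ∫v(t)dt y aplicando x(0) = 2, encontramos x(t) = 4·t^2 + 17·t + 2. Tenemos la posición x(t) = 4·t^2 + 17·t + 2. Sustituyendo t = 1: x(1) = 23.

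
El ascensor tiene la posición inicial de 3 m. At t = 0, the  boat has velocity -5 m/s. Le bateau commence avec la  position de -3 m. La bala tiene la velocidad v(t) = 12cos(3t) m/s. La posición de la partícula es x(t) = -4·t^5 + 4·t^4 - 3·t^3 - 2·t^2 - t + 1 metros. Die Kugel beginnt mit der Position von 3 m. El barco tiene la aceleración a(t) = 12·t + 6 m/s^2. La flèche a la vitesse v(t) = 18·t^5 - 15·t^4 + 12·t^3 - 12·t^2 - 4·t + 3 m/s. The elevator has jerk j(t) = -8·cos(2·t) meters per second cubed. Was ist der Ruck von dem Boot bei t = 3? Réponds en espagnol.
Debemos derivar nuestra ecuación de la aceleración a(t) = 12·t + 6 1 vez. Derivando la aceleración, obtenemos la sacudida: j(t) = 12. De la ecuación de la sacudida j(t) = 12, sustituimos t = 3 para obtener j = 12.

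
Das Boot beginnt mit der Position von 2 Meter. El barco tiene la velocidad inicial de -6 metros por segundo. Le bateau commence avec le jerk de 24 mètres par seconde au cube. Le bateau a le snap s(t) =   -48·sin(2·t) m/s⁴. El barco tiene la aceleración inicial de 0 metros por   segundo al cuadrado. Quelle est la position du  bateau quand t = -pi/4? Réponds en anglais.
To solve this, we need to take 4 antiderivatives of our snap equation s(t) = -48·sin(2·t). Taking ∫s(t)dt and applying j(0) = 24, we find j(t) = 24·cos(2·t). Finding the integral of j(t) and using a(0) = 0: a(t) = 12·sin(2·t). Integrating acceleration and using the initial condition v(0) = -6, we get v(t) = -6·cos(2·t). Integrating velocity and using the initial condition x(0) = 2, we get x(t) = 2 - 3·sin(2·t). Using x(t) = 2 - 3·sin(2·t) and substituting t = -pi/4, we find x = 5.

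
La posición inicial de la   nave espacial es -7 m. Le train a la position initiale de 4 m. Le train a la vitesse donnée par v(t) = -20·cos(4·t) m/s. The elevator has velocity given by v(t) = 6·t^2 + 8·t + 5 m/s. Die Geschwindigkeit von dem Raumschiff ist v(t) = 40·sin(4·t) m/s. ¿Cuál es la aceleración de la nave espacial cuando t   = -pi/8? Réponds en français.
Pour résoudre ceci, nous devons prendre 1 dérivée de notre équation de la vitesse v(t) = 40·sin(4·t). En prenant d/dt de v(t), nous trouvons a(t) = 160·cos(4·t). Nous avons l'accélération a(t) = 160·cos(4·t). En substituant t = -pi/8: a(-pi/8) = 0.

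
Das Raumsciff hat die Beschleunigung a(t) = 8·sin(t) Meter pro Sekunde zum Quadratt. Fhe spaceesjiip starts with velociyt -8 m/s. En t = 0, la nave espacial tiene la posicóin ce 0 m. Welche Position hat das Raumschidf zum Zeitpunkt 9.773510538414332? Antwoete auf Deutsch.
Ausgehend von der Beschleunigung a(t) = 8·sin(t), nehmen wir 2 Stammfunktionen. Durch Integration von der Beschleunigung und Verwendung der Anfangsbedingung v(0) = -8, erhalten wir v(t) = -8·cos(t). Mit ∫v(t)dt und Anwendung von x(0) = 0, finden wir x(t) = -8·sin(t). Aus der Gleichung für die Position x(t) = -8·sin(t), setzen wir t = 9.773510538414332 ein und erhalten x = 2.73365560311753.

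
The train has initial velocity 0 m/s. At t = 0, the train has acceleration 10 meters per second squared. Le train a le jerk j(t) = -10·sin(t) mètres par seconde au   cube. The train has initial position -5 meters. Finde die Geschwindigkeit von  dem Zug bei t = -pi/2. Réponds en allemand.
Wir müssen unsere Gleichung für den Ruck j(t) = -10·sin(t) 2-mal integrieren. Die Stammfunktion von dem Ruck ist die Beschleunigung. Mit a(0) = 10 erhalten wir a(t) = 10·cos(t). Die Stammfunktion von der Beschleunigung ist die Geschwindigkeit. Mit v(0) = 0 erhalten wir v(t) = 10·sin(t). Aus der Gleichung für die Geschwindigkeit v(t) = 10·sin(t), setzen wir t = -pi/2 ein und erhalten v = -10.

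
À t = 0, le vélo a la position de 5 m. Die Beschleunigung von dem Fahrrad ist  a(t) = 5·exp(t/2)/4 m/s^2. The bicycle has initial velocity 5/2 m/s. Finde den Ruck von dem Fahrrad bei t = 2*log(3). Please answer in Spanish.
Partiendo de la aceleración a(t) = 5·exp(t/2)/4, tomamos 1 derivada. La derivada de la aceleración da la sacudida: j(t) = 5·exp(t/2)/8. De la ecuación de la sacudida j(t) = 5·exp(t/2)/8, sustituimos t = 2*log(3) para obtener j = 15/8.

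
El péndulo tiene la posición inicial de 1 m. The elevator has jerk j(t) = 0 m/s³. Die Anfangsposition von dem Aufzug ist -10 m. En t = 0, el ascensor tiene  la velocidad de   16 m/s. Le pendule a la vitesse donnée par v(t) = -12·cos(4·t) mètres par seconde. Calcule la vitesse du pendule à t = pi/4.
Nous avons la vitesse v(t) = -12·cos(4·t). En substituant t = pi/4: v(pi/4) = 12.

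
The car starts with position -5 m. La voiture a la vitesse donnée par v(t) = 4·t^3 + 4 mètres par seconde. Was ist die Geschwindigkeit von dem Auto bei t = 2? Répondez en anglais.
Using v(t) = 4·t^3 + 4 and substituting t = 2, we find v = 36.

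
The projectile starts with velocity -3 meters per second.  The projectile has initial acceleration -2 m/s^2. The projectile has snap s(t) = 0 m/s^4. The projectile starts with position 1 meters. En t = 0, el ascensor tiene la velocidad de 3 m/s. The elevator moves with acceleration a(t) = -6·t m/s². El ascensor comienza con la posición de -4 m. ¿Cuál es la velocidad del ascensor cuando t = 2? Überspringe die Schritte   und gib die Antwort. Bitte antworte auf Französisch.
v(2) = -9.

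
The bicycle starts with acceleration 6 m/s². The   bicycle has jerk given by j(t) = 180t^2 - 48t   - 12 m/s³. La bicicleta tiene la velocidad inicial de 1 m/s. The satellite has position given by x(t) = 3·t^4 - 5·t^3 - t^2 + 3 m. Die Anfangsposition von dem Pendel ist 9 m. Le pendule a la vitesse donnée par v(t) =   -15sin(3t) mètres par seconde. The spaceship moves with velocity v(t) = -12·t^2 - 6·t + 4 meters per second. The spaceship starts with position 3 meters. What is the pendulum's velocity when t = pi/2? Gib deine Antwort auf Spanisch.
Tenemos la velocidad v(t) = -15·sin(3·t). Sustituyendo t = pi/2: v(pi/2) = 15.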